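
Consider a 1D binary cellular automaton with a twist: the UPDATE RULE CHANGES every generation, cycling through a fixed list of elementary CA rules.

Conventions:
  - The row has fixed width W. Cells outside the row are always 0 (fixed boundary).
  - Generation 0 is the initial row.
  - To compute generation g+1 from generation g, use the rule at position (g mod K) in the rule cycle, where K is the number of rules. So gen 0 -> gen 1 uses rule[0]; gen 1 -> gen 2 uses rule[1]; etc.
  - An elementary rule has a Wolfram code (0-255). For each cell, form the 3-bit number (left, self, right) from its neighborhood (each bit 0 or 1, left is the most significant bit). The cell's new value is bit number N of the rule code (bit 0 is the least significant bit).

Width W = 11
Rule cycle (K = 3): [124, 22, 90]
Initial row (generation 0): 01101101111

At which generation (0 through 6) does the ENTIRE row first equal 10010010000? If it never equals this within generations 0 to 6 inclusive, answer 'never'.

Answer: 5

Derivation:
Gen 0: 01101101111
Gen 1 (rule 124): 01111111001
Gen 2 (rule 22): 10000000111
Gen 3 (rule 90): 01000001101
Gen 4 (rule 124): 01100001111
Gen 5 (rule 22): 10010010000
Gen 6 (rule 90): 01101101000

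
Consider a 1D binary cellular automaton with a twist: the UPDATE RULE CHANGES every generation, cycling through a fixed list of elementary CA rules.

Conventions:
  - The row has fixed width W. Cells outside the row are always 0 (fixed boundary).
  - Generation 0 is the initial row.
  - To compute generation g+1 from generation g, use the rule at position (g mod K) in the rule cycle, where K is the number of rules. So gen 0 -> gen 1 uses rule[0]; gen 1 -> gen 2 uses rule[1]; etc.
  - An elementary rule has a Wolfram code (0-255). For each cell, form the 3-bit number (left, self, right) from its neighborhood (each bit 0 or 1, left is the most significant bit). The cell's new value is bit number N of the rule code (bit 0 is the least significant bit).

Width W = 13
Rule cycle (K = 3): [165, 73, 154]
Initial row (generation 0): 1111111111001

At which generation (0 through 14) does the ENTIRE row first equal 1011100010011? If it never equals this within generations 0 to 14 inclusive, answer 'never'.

Gen 0: 1111111111001
Gen 1 (rule 165): 0111111110001
Gen 2 (rule 73): 0100000010100
Gen 3 (rule 154): 1010000100010
Gen 4 (rule 165): 1110110101010
Gen 5 (rule 73): 1010110000000
Gen 6 (rule 154): 0000101000000
Gen 7 (rule 165): 1110111011111
Gen 8 (rule 73): 1010101010001
Gen 9 (rule 154): 0000000001010
Gen 10 (rule 165): 1111111101110
Gen 11 (rule 73): 1000000101010
Gen 12 (rule 154): 0100001000001
Gen 13 (rule 165): 0101101011101
Gen 14 (rule 73): 0001100010100

Answer: never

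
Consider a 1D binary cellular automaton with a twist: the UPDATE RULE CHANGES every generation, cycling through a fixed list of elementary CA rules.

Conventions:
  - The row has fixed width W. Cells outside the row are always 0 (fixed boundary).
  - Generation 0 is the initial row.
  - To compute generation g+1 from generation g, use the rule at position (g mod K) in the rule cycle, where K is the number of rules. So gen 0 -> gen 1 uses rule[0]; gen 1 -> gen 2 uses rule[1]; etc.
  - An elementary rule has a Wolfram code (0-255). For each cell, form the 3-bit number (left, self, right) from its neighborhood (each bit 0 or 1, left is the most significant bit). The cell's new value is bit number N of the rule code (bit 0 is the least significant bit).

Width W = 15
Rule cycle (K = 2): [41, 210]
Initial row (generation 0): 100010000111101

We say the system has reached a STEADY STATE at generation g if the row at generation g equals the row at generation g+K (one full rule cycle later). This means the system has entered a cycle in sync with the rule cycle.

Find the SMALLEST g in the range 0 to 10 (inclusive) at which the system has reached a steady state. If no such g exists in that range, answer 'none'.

Answer: none

Derivation:
Gen 0: 100010000111101
Gen 1 (rule 41): 001000110100010
Gen 2 (rule 210): 010101010010101
Gen 3 (rule 41): 001010100001010
Gen 4 (rule 210): 010000010010001
Gen 5 (rule 41): 000111000000100
Gen 6 (rule 210): 001011100001010
Gen 7 (rule 41): 100110001100100
Gen 8 (rule 210): 011011010111010
Gen 9 (rule 41): 010110101100100
Gen 10 (rule 210): 100010000111010
Gen 11 (rule 41): 001000110100100
Gen 12 (rule 210): 010101010011010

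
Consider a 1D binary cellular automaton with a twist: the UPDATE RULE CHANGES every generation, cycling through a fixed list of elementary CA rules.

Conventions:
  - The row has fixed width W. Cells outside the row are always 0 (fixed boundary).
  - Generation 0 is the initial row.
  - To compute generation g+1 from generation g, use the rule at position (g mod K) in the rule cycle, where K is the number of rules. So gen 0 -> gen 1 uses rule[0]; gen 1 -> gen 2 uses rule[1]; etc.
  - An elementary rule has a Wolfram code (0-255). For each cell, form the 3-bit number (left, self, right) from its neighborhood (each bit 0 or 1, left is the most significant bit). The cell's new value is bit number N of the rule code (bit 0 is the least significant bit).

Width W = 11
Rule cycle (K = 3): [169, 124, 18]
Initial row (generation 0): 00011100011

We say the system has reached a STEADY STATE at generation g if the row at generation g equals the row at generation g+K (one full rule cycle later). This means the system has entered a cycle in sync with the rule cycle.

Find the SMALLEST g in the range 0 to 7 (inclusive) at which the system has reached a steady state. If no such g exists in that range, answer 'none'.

Gen 0: 00011100011
Gen 1 (rule 169): 11011001010
Gen 2 (rule 124): 11111101111
Gen 3 (rule 18): 00000000000
Gen 4 (rule 169): 11111111111
Gen 5 (rule 124): 10000000001
Gen 6 (rule 18): 01000000010
Gen 7 (rule 169): 00011111000
Gen 8 (rule 124): 00010001100
Gen 9 (rule 18): 00101010010
Gen 10 (rule 169): 10010100000

Answer: none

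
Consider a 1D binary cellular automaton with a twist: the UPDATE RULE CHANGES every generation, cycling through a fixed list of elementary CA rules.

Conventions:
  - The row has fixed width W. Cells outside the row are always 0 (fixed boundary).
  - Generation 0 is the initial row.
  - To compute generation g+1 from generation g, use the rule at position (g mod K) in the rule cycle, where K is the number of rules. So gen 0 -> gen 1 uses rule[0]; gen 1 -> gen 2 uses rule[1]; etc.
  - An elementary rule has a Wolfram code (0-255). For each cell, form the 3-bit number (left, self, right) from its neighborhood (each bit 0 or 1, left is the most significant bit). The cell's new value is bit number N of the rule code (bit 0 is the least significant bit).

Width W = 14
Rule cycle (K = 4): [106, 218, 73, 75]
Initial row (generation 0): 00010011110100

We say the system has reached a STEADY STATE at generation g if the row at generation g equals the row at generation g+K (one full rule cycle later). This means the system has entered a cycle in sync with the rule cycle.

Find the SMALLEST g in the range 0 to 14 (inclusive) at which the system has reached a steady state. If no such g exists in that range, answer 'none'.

Answer: none

Derivation:
Gen 0: 00010011110100
Gen 1 (rule 106): 00100110011000
Gen 2 (rule 218): 01011111111100
Gen 3 (rule 73): 00010000000101
Gen 4 (rule 75): 11100111111000
Gen 5 (rule 106): 10101100001000
Gen 6 (rule 218): 00001110010100
Gen 7 (rule 73): 11101010000001
Gen 8 (rule 75): 10100000111110
Gen 9 (rule 106): 01000001100010
Gen 10 (rule 218): 10100011110101
Gen 11 (rule 73): 00001010010000
Gen 12 (rule 75): 11110000100111
Gen 13 (rule 106): 10010001001101
Gen 14 (rule 218): 01101010111100
Gen 15 (rule 73): 01100000100101
Gen 16 (rule 75): 11101111001000
Gen 17 (rule 106): 10111001010000
Gen 18 (rule 218): 00111110001000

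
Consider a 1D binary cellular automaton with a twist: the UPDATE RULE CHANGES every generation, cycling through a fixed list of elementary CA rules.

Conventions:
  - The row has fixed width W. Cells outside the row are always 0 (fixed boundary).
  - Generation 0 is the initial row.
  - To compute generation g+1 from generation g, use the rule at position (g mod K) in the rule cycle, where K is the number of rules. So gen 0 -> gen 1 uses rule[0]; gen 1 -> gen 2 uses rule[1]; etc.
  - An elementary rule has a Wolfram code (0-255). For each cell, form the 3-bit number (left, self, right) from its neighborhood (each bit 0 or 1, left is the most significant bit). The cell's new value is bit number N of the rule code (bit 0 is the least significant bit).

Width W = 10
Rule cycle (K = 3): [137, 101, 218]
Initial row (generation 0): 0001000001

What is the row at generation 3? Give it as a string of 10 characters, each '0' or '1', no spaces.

Gen 0: 0001000001
Gen 1 (rule 137): 1100011100
Gen 2 (rule 101): 0101000101
Gen 3 (rule 218): 1000101000

Answer: 1000101000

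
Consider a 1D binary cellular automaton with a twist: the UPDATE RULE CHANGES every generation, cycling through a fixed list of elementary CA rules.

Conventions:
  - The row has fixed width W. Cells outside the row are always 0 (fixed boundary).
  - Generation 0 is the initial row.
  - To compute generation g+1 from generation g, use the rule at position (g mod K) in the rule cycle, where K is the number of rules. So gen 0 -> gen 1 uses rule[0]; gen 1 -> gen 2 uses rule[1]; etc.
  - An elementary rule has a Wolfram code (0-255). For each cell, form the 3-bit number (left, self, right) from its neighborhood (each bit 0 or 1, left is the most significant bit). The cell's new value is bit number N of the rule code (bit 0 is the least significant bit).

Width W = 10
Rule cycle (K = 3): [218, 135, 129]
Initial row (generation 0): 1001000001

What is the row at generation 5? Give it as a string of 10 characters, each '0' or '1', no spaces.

Gen 0: 1001000001
Gen 1 (rule 218): 0110100010
Gen 2 (rule 135): 1000101110
Gen 3 (rule 129): 0010000100
Gen 4 (rule 218): 0101001010
Gen 5 (rule 135): 1101011010

Answer: 1101011010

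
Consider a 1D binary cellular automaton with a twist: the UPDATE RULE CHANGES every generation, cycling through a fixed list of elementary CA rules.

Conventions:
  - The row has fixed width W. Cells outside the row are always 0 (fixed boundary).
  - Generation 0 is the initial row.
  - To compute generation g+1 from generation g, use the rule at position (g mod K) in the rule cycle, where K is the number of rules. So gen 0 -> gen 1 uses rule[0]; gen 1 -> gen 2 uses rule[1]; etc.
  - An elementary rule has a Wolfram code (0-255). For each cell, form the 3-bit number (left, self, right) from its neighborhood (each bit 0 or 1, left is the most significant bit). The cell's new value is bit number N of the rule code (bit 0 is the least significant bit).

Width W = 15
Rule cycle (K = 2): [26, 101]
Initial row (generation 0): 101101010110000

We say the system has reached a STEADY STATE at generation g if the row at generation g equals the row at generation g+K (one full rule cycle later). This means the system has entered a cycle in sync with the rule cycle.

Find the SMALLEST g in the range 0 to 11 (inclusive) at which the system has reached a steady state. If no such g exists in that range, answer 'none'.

Answer: none

Derivation:
Gen 0: 101101010110000
Gen 1 (rule 26): 001000000101000
Gen 2 (rule 101): 101011110111011
Gen 3 (rule 26): 000010000100010
Gen 4 (rule 101): 111010110101010
Gen 5 (rule 26): 100000100000001
Gen 6 (rule 101): 101110101111101
Gen 7 (rule 26): 001000001000000
Gen 8 (rule 101): 101011101011111
Gen 9 (rule 26): 000010000010000
Gen 10 (rule 101): 111010111010111
Gen 11 (rule 26): 100000100000100
Gen 12 (rule 101): 101110101110101
Gen 13 (rule 26): 001000001000000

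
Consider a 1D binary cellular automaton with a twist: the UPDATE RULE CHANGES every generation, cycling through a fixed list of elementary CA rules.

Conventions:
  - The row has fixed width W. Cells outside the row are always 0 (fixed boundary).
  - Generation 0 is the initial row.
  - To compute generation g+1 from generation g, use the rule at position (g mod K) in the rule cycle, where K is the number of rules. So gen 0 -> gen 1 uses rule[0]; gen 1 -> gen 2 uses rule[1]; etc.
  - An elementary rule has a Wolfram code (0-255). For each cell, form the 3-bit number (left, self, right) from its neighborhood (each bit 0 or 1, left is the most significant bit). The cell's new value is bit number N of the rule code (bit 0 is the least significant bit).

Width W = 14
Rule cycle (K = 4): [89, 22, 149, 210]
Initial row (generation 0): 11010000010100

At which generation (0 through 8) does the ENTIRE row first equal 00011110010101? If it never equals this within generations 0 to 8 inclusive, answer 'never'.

Answer: never

Derivation:
Gen 0: 11010000010100
Gen 1 (rule 89): 11001111000011
Gen 2 (rule 22): 00110000100100
Gen 3 (rule 149): 10001110110111
Gen 4 (rule 210): 01010110010011
Gen 5 (rule 89): 00000111001011
Gen 6 (rule 22): 00001000111000
Gen 7 (rule 149): 11101110010111
Gen 8 (rule 210): 01100111100011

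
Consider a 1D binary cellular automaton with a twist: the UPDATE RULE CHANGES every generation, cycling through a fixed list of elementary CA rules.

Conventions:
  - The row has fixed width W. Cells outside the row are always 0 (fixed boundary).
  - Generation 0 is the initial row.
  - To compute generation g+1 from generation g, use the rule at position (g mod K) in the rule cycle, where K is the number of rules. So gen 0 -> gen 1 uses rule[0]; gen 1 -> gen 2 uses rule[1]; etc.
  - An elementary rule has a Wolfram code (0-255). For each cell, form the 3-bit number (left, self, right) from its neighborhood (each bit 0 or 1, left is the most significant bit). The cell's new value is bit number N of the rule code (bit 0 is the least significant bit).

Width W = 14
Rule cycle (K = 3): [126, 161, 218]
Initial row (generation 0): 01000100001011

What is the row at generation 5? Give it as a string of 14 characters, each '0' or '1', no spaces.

Gen 0: 01000100001011
Gen 1 (rule 126): 11101110011111
Gen 2 (rule 161): 01010100001110
Gen 3 (rule 218): 10000010011111
Gen 4 (rule 126): 11000111110001
Gen 5 (rule 161): 00010011100100

Answer: 00010011100100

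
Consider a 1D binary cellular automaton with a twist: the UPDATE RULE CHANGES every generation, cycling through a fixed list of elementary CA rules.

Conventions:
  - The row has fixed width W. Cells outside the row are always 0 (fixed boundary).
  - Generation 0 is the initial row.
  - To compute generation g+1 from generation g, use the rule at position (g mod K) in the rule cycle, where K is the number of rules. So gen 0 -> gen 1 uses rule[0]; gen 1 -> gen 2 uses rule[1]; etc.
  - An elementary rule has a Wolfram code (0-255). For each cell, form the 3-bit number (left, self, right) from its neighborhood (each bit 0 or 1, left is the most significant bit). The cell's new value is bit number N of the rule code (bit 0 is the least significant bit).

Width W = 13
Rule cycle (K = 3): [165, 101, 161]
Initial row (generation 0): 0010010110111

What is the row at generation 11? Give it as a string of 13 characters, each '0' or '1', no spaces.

Answer: 0000100001110

Derivation:
Gen 0: 0010010110111
Gen 1 (rule 165): 1010011001010
Gen 2 (rule 101): 1110001001110
Gen 3 (rule 161): 0100100000100
Gen 4 (rule 165): 0100101110101
Gen 5 (rule 101): 0100110011111
Gen 6 (rule 161): 0000000001110
Gen 7 (rule 165): 1111111100100
Gen 8 (rule 101): 0000000100101
Gen 9 (rule 161): 1111110000010
Gen 10 (rule 165): 0111100111010
Gen 11 (rule 101): 0000100001110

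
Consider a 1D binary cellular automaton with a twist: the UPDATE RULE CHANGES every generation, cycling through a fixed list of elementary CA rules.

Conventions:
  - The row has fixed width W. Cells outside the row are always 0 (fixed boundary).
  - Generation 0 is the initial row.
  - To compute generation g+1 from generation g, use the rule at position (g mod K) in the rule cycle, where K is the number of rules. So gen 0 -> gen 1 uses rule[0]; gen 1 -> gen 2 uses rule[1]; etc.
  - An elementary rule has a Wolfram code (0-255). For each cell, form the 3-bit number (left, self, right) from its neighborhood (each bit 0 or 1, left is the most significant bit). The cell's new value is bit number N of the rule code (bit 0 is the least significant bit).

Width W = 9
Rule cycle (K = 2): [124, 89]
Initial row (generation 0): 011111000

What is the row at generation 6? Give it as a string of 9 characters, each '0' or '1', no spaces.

Gen 0: 011111000
Gen 1 (rule 124): 010001100
Gen 2 (rule 89): 001101111
Gen 3 (rule 124): 001111001
Gen 4 (rule 89): 101001100
Gen 5 (rule 124): 111101110
Gen 6 (rule 89): 100101011

Answer: 100101011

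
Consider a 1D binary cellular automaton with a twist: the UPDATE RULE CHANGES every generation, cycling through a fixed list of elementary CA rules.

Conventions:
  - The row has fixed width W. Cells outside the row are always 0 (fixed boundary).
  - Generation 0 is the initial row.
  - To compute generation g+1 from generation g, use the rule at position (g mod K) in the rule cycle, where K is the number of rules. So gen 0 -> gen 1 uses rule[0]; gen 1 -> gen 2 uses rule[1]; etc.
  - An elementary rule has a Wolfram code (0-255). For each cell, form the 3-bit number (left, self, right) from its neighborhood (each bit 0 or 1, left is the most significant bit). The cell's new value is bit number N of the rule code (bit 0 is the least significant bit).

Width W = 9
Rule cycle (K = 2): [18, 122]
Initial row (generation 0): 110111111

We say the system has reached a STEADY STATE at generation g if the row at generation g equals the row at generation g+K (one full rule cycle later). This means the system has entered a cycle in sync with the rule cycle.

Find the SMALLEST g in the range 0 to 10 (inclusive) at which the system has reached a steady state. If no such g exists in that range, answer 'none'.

Gen 0: 110111111
Gen 1 (rule 18): 000000000
Gen 2 (rule 122): 000000000
Gen 3 (rule 18): 000000000
Gen 4 (rule 122): 000000000
Gen 5 (rule 18): 000000000
Gen 6 (rule 122): 000000000
Gen 7 (rule 18): 000000000
Gen 8 (rule 122): 000000000
Gen 9 (rule 18): 000000000
Gen 10 (rule 122): 000000000
Gen 11 (rule 18): 000000000
Gen 12 (rule 122): 000000000

Answer: 1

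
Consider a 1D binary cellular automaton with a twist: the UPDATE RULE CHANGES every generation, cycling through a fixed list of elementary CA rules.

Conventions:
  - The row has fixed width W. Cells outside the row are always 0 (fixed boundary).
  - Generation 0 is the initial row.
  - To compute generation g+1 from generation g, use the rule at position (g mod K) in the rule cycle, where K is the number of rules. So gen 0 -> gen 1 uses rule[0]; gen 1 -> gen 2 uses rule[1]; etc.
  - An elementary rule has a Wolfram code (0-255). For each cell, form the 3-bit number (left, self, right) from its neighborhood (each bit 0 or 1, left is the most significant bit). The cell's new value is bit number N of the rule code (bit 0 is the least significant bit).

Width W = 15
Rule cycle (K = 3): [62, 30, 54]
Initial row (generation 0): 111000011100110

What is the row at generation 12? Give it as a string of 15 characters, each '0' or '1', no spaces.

Answer: 110001000101111

Derivation:
Gen 0: 111000011100110
Gen 1 (rule 62): 100100110011101
Gen 2 (rule 30): 111111101110001
Gen 3 (rule 54): 000000010001011
Gen 4 (rule 62): 000000111011110
Gen 5 (rule 30): 000001100010001
Gen 6 (rule 54): 000010010111011
Gen 7 (rule 62): 000111111100110
Gen 8 (rule 30): 001100000011101
Gen 9 (rule 54): 010010000100011
Gen 10 (rule 62): 111111001110110
Gen 11 (rule 30): 100000111000101
Gen 12 (rule 54): 110001000101111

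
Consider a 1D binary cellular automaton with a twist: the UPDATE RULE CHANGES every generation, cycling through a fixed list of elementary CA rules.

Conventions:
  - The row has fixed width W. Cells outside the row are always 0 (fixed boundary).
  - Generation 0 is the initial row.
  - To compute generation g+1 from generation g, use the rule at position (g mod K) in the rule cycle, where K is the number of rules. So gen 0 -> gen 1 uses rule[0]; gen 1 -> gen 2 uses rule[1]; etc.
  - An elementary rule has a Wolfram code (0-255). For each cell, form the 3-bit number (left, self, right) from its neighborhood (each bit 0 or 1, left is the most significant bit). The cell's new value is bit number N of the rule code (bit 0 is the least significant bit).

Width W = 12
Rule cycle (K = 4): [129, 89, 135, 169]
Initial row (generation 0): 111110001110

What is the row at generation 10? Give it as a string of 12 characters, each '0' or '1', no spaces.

Gen 0: 111110001110
Gen 1 (rule 129): 011100100100
Gen 2 (rule 89): 010110010011
Gen 3 (rule 135): 110000110100
Gen 4 (rule 169): 100110101001
Gen 5 (rule 129): 000000000000
Gen 6 (rule 89): 111111111111
Gen 7 (rule 135): 011111111110
Gen 8 (rule 169): 011111111100
Gen 9 (rule 129): 001111111001
Gen 10 (rule 89): 101000001100

Answer: 101000001100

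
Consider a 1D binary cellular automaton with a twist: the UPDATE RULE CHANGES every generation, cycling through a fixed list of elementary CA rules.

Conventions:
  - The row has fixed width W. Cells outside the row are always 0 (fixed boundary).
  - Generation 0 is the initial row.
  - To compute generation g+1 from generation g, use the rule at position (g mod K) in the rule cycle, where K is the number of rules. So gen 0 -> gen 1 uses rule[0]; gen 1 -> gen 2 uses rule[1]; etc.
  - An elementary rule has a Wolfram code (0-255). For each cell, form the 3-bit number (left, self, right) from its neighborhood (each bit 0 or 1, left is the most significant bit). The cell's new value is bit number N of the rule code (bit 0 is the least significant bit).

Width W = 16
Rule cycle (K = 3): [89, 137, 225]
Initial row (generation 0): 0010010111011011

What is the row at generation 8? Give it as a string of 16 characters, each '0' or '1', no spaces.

Gen 0: 0010010111011011
Gen 1 (rule 89): 1001000101011011
Gen 2 (rule 137): 0000010000010010
Gen 3 (rule 225): 1111000111000000
Gen 4 (rule 89): 1001110101111111
Gen 5 (rule 137): 0001100001111110
Gen 6 (rule 225): 1100101100111110
Gen 7 (rule 89): 1110001110100011
Gen 8 (rule 137): 1100101100001010

Answer: 1100101100001010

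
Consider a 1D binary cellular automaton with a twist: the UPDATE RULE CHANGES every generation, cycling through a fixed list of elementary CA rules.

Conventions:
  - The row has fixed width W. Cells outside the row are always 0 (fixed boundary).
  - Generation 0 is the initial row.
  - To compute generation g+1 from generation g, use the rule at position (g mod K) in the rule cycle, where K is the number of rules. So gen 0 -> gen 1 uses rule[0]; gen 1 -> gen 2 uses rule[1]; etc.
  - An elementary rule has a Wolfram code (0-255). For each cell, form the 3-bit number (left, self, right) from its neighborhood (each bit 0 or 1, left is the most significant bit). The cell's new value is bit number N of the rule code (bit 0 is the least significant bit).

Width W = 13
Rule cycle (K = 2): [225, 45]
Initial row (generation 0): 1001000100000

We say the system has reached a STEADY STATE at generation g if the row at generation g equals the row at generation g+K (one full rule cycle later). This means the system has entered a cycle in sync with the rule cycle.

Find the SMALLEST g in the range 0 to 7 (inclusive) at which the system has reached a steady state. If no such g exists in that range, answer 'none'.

Gen 0: 1001000100000
Gen 1 (rule 225): 0000010001111
Gen 2 (rule 45): 1111010101000
Gen 3 (rule 225): 0111101010011
Gen 4 (rule 45): 0100011110010
Gen 5 (rule 225): 0001001110000
Gen 6 (rule 45): 1101001000111
Gen 7 (rule 225): 0110000010011
Gen 8 (rule 45): 0100111010010
Gen 9 (rule 225): 0000011100000

Answer: none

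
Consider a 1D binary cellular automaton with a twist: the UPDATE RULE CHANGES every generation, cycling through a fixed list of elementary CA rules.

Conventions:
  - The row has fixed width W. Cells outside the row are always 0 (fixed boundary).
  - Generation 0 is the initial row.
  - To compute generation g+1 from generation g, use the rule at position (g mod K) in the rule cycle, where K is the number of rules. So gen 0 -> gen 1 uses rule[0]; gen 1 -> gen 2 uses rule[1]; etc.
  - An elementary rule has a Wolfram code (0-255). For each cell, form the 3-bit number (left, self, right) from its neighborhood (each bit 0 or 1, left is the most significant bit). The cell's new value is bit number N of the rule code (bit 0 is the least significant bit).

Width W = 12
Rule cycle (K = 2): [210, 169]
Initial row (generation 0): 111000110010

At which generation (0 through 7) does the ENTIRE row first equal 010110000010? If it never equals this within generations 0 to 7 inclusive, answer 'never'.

Answer: never

Derivation:
Gen 0: 111000110010
Gen 1 (rule 210): 011101011101
Gen 2 (rule 169): 011010111010
Gen 3 (rule 210): 101000011001
Gen 4 (rule 169): 010011010000
Gen 5 (rule 210): 101101001000
Gen 6 (rule 169): 011010000011
Gen 7 (rule 210): 101001000101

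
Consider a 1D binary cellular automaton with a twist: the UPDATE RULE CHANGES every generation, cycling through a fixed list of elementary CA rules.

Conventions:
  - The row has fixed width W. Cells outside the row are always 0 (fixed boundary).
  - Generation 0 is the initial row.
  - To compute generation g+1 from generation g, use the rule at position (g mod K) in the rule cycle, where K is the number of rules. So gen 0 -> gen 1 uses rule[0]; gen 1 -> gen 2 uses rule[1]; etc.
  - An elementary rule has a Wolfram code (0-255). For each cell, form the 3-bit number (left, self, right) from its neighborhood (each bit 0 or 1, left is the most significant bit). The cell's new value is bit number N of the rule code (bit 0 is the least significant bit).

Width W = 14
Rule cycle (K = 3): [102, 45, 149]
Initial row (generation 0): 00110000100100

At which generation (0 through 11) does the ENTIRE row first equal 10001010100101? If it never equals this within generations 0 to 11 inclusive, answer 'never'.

Answer: 8

Derivation:
Gen 0: 00110000100100
Gen 1 (rule 102): 01010001101100
Gen 2 (rule 45): 01110101011001
Gen 3 (rule 149): 00100101000101
Gen 4 (rule 102): 01101111001111
Gen 5 (rule 45): 01011000001000
Gen 6 (rule 149): 01000111101111
Gen 7 (rule 102): 11001000110001
Gen 8 (rule 45): 10001010100101
Gen 9 (rule 149): 11101010110101
Gen 10 (rule 102): 00111111011111
Gen 11 (rule 45): 10100000110000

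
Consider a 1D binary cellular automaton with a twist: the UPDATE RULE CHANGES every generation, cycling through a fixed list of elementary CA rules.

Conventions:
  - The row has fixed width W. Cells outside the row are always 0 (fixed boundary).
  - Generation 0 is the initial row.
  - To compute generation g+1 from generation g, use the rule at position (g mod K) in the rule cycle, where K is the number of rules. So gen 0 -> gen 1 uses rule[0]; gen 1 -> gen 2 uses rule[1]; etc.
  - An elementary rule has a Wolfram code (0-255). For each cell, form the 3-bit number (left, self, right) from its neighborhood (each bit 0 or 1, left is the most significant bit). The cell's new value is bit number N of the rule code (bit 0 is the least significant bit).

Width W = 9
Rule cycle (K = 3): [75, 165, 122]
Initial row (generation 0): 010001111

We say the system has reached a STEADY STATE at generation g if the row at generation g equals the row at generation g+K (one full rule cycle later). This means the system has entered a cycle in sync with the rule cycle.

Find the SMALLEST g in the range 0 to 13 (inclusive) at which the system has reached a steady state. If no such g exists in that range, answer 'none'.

Gen 0: 010001111
Gen 1 (rule 75): 100111001
Gen 2 (rule 165): 100010001
Gen 3 (rule 122): 010101010
Gen 4 (rule 75): 100000000
Gen 5 (rule 165): 101111111
Gen 6 (rule 122): 011000001
Gen 7 (rule 75): 111011110
Gen 8 (rule 165): 010101100
Gen 9 (rule 122): 101011110
Gen 10 (rule 75): 000010010
Gen 11 (rule 165): 111010010
Gen 12 (rule 122): 101101101
Gen 13 (rule 75): 001101100
Gen 14 (rule 165): 100010001
Gen 15 (rule 122): 010101010
Gen 16 (rule 75): 100000000

Answer: none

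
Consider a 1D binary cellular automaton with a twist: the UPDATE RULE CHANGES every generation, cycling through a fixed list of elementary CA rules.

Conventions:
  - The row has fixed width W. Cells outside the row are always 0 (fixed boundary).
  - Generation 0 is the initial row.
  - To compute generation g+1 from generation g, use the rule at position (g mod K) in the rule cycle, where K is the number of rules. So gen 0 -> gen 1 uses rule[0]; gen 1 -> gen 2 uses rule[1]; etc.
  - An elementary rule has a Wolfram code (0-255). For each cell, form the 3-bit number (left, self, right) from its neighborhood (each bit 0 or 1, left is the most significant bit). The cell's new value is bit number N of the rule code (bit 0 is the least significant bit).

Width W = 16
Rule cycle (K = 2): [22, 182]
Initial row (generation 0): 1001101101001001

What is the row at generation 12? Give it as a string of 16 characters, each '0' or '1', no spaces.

Gen 0: 1001101101001001
Gen 1 (rule 22): 1110000001111111
Gen 2 (rule 182): 0101000010111110
Gen 3 (rule 22): 1101100110000001
Gen 4 (rule 182): 0010011001000011
Gen 5 (rule 22): 0111100111100100
Gen 6 (rule 182): 1011011011011110
Gen 7 (rule 22): 1000000000000001
Gen 8 (rule 182): 1100000000000011
Gen 9 (rule 22): 0010000000000100
Gen 10 (rule 182): 0111000000001110
Gen 11 (rule 22): 1000100000010001
Gen 12 (rule 182): 1101110000111011

Answer: 1101110000111011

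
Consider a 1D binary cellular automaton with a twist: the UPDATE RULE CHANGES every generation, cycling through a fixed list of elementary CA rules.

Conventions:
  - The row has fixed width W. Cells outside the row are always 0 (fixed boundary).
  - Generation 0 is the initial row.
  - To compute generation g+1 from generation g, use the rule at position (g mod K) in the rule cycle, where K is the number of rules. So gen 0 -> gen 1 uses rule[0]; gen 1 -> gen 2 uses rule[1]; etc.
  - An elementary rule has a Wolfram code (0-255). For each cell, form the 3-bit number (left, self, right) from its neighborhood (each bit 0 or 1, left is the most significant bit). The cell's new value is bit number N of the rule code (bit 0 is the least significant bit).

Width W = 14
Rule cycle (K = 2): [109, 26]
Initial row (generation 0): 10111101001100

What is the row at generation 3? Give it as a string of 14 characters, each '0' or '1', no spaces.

Gen 0: 10111101001100
Gen 1 (rule 109): 11100111001101
Gen 2 (rule 26): 10011100111000
Gen 3 (rule 109): 10010100101011

Answer: 10010100101011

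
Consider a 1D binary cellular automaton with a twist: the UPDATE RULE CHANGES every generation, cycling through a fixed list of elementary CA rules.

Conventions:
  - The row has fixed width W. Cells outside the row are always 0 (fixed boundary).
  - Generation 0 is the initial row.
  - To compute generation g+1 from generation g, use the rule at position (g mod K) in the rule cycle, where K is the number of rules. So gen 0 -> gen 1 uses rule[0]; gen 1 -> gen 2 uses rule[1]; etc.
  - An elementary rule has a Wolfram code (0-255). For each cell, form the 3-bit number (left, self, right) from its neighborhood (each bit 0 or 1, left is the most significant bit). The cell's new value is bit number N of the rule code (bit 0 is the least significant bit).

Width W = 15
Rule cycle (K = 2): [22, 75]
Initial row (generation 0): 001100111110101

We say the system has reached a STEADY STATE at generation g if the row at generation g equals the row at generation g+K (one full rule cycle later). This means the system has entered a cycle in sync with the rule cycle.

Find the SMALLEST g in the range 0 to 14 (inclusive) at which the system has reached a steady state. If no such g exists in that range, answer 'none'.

Gen 0: 001100111110101
Gen 1 (rule 22): 010011000000101
Gen 2 (rule 75): 100111011111000
Gen 3 (rule 22): 111000000000100
Gen 4 (rule 75): 101011111111001
Gen 5 (rule 22): 101000000000111
Gen 6 (rule 75): 000011111111101
Gen 7 (rule 22): 000100000000001
Gen 8 (rule 75): 111001111111110
Gen 9 (rule 22): 000110000000001
Gen 10 (rule 75): 111110111111110
Gen 11 (rule 22): 000000000000001
Gen 12 (rule 75): 111111111111110
Gen 13 (rule 22): 000000000000001
Gen 14 (rule 75): 111111111111110
Gen 15 (rule 22): 000000000000001
Gen 16 (rule 75): 111111111111110

Answer: 11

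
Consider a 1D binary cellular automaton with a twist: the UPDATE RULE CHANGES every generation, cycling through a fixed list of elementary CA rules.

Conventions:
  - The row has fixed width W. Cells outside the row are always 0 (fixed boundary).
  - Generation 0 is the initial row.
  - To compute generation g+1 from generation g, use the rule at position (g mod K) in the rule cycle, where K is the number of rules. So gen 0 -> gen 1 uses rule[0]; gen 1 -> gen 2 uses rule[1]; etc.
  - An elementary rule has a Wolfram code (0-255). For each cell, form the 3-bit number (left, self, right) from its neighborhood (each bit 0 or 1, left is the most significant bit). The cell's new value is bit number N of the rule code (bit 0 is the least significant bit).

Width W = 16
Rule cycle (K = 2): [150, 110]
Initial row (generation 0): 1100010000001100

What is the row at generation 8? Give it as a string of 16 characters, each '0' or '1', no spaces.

Gen 0: 1100010000001100
Gen 1 (rule 150): 0010111000010010
Gen 2 (rule 110): 0111101000110110
Gen 3 (rule 150): 1011001101000001
Gen 4 (rule 110): 1111011111000011
Gen 5 (rule 150): 0110001110100100
Gen 6 (rule 110): 1110011011101100
Gen 7 (rule 150): 0101100001000010
Gen 8 (rule 110): 1111100011000110

Answer: 1111100011000110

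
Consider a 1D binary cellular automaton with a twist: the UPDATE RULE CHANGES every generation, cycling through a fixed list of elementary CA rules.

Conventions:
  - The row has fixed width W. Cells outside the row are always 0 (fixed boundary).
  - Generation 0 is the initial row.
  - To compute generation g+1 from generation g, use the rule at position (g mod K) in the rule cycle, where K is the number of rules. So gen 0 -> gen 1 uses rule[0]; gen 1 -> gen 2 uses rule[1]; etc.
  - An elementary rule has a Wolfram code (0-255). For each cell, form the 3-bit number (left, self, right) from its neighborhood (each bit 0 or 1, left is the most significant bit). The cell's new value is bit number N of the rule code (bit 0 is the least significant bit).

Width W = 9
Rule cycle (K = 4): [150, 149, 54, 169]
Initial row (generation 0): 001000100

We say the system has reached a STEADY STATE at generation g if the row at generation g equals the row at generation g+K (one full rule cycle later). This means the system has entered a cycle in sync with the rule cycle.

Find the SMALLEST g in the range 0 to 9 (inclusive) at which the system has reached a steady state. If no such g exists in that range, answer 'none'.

Answer: none

Derivation:
Gen 0: 001000100
Gen 1 (rule 150): 011101110
Gen 2 (rule 149): 001000101
Gen 3 (rule 54): 011101111
Gen 4 (rule 169): 011011110
Gen 5 (rule 150): 100001101
Gen 6 (rule 149): 111100001
Gen 7 (rule 54): 000010011
Gen 8 (rule 169): 111000010
Gen 9 (rule 150): 010100111
Gen 10 (rule 149): 010110010
Gen 11 (rule 54): 111001111
Gen 12 (rule 169): 110001110
Gen 13 (rule 150): 001010101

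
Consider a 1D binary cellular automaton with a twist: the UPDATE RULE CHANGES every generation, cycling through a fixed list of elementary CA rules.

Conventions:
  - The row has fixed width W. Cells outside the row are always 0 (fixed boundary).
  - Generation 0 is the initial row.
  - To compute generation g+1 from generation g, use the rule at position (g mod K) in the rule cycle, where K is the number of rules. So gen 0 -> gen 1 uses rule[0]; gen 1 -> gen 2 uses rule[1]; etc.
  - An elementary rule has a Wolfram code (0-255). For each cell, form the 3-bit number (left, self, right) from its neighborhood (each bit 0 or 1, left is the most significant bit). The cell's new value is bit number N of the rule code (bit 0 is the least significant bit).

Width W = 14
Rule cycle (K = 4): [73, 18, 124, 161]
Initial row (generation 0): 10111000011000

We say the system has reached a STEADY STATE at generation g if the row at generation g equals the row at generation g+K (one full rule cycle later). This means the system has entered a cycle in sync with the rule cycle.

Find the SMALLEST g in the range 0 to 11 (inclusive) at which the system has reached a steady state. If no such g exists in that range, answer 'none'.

Gen 0: 10111000011000
Gen 1 (rule 73): 00101011011011
Gen 2 (rule 18): 01000000000000
Gen 3 (rule 124): 01100000000000
Gen 4 (rule 161): 00001111111111
Gen 5 (rule 73): 11101000000001
Gen 6 (rule 18): 00000100000010
Gen 7 (rule 124): 00000110000011
Gen 8 (rule 161): 11110000111000
Gen 9 (rule 73): 10010110101011
Gen 10 (rule 18): 01100000000000
Gen 11 (rule 124): 01110000000000
Gen 12 (rule 161): 00100111111111
Gen 13 (rule 73): 10000100000001
Gen 14 (rule 18): 01001010000010
Gen 15 (rule 124): 01101111000011

Answer: none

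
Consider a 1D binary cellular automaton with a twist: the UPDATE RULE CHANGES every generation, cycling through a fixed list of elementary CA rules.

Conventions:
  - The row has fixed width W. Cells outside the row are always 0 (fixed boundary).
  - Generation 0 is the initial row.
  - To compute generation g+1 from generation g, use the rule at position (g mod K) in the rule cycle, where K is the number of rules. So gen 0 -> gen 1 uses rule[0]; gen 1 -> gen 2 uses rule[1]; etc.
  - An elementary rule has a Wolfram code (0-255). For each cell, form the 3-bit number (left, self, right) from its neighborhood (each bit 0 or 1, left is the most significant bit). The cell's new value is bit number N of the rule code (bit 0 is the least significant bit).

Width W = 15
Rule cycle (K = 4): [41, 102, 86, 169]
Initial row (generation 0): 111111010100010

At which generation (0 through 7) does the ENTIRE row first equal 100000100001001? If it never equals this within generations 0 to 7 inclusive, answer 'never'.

Gen 0: 111111010100010
Gen 1 (rule 41): 100000101001000
Gen 2 (rule 102): 100001111011000
Gen 3 (rule 86): 110010001001100
Gen 4 (rule 169): 100000100001001
Gen 5 (rule 41): 001110001100000
Gen 6 (rule 102): 010010010100000
Gen 7 (rule 86): 111111110110000

Answer: 4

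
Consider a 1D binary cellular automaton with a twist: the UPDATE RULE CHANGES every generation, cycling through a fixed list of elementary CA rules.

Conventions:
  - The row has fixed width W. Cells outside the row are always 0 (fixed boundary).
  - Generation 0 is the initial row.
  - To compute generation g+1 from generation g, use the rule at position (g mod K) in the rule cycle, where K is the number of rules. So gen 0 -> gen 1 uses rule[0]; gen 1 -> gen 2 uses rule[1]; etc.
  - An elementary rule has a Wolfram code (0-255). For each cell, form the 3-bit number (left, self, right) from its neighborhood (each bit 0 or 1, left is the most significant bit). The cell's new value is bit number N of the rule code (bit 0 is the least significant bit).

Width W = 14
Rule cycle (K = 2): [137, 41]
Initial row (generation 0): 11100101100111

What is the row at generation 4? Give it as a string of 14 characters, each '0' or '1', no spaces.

Gen 0: 11100101100111
Gen 1 (rule 137): 11000001000110
Gen 2 (rule 41): 10011100010100
Gen 3 (rule 137): 00011001000001
Gen 4 (rule 41): 11010000011100

Answer: 11010000011100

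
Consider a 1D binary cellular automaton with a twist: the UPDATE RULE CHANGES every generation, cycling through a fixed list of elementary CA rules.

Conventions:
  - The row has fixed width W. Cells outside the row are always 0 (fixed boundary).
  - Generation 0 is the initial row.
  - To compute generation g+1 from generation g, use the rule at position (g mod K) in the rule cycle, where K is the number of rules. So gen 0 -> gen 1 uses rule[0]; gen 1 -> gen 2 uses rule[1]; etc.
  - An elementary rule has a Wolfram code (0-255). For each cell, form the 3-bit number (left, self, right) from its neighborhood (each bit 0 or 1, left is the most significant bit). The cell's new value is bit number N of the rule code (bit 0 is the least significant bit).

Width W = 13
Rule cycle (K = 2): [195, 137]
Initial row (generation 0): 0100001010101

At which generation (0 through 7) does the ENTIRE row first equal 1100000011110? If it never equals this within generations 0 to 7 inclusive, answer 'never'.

Answer: 4

Derivation:
Gen 0: 0100001010101
Gen 1 (rule 195): 1001110000000
Gen 2 (rule 137): 0001100111111
Gen 3 (rule 195): 1110101011111
Gen 4 (rule 137): 1100000011110
Gen 5 (rule 195): 0101111101110
Gen 6 (rule 137): 0001111001100
Gen 7 (rule 195): 1110111010101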